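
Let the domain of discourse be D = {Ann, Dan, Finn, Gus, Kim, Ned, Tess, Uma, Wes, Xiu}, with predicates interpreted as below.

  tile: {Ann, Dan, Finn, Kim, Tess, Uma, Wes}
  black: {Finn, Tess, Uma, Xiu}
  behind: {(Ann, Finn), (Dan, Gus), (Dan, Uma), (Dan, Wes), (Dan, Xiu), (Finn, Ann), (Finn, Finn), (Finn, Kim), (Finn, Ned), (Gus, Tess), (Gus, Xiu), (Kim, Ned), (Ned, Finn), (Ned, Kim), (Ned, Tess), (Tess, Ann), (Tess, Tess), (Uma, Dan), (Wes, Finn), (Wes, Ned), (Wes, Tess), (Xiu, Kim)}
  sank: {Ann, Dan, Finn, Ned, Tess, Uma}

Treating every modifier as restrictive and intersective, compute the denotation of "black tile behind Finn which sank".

{Finn}

⟦behind Finn⟧ = {x : ⟨x, Finn⟩ ∈ ⟦behind⟧} = {Ann, Finn, Ned, Wes}
⟦which sank⟧ = ⟦sank⟧ = {Ann, Dan, Finn, Ned, Tess, Uma}
⟦tile⟧ = {Ann, Dan, Finn, Kim, Tess, Uma, Wes}
… ∩ ⟦behind Finn⟧ = {Ann, Dan, Finn, Kim, Tess, Uma, Wes} ∩ {Ann, Finn, Ned, Wes} = {Ann, Finn, Wes}
… ∩ ⟦which sank⟧ = {Ann, Finn, Wes} ∩ {Ann, Dan, Finn, Ned, Tess, Uma} = {Ann, Finn}
… ∩ ⟦black⟧ = {Ann, Finn} ∩ {Finn, Tess, Uma, Xiu} = {Finn}
So ⟦black tile behind Finn which sank⟧ = {Finn}.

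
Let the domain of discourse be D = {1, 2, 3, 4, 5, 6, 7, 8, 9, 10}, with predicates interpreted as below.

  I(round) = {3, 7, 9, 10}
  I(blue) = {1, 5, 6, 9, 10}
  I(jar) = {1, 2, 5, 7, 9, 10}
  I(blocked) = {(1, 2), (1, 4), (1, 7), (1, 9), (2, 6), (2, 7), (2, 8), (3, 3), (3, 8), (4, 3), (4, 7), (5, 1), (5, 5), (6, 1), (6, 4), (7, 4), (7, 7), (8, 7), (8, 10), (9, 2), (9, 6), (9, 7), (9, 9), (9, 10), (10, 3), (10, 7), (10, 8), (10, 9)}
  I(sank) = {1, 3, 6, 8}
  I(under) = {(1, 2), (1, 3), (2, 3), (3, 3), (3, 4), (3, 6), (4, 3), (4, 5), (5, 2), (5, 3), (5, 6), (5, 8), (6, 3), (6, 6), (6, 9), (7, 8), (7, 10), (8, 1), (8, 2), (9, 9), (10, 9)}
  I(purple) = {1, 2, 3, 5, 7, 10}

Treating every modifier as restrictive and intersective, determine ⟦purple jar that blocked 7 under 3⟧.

⟦that blocked 7⟧ = {x : ⟨x, 7⟩ ∈ ⟦blocked⟧} = {1, 2, 4, 7, 8, 9, 10}
⟦under 3⟧ = {x : ⟨x, 3⟩ ∈ ⟦under⟧} = {1, 2, 3, 4, 5, 6}
⟦jar⟧ = {1, 2, 5, 7, 9, 10}
… ∩ ⟦that blocked 7⟧ = {1, 2, 5, 7, 9, 10} ∩ {1, 2, 4, 7, 8, 9, 10} = {1, 2, 7, 9, 10}
… ∩ ⟦under 3⟧ = {1, 2, 7, 9, 10} ∩ {1, 2, 3, 4, 5, 6} = {1, 2}
… ∩ ⟦purple⟧ = {1, 2} ∩ {1, 2, 3, 5, 7, 10} = {1, 2}
So ⟦purple jar that blocked 7 under 3⟧ = {1, 2}.

{1, 2}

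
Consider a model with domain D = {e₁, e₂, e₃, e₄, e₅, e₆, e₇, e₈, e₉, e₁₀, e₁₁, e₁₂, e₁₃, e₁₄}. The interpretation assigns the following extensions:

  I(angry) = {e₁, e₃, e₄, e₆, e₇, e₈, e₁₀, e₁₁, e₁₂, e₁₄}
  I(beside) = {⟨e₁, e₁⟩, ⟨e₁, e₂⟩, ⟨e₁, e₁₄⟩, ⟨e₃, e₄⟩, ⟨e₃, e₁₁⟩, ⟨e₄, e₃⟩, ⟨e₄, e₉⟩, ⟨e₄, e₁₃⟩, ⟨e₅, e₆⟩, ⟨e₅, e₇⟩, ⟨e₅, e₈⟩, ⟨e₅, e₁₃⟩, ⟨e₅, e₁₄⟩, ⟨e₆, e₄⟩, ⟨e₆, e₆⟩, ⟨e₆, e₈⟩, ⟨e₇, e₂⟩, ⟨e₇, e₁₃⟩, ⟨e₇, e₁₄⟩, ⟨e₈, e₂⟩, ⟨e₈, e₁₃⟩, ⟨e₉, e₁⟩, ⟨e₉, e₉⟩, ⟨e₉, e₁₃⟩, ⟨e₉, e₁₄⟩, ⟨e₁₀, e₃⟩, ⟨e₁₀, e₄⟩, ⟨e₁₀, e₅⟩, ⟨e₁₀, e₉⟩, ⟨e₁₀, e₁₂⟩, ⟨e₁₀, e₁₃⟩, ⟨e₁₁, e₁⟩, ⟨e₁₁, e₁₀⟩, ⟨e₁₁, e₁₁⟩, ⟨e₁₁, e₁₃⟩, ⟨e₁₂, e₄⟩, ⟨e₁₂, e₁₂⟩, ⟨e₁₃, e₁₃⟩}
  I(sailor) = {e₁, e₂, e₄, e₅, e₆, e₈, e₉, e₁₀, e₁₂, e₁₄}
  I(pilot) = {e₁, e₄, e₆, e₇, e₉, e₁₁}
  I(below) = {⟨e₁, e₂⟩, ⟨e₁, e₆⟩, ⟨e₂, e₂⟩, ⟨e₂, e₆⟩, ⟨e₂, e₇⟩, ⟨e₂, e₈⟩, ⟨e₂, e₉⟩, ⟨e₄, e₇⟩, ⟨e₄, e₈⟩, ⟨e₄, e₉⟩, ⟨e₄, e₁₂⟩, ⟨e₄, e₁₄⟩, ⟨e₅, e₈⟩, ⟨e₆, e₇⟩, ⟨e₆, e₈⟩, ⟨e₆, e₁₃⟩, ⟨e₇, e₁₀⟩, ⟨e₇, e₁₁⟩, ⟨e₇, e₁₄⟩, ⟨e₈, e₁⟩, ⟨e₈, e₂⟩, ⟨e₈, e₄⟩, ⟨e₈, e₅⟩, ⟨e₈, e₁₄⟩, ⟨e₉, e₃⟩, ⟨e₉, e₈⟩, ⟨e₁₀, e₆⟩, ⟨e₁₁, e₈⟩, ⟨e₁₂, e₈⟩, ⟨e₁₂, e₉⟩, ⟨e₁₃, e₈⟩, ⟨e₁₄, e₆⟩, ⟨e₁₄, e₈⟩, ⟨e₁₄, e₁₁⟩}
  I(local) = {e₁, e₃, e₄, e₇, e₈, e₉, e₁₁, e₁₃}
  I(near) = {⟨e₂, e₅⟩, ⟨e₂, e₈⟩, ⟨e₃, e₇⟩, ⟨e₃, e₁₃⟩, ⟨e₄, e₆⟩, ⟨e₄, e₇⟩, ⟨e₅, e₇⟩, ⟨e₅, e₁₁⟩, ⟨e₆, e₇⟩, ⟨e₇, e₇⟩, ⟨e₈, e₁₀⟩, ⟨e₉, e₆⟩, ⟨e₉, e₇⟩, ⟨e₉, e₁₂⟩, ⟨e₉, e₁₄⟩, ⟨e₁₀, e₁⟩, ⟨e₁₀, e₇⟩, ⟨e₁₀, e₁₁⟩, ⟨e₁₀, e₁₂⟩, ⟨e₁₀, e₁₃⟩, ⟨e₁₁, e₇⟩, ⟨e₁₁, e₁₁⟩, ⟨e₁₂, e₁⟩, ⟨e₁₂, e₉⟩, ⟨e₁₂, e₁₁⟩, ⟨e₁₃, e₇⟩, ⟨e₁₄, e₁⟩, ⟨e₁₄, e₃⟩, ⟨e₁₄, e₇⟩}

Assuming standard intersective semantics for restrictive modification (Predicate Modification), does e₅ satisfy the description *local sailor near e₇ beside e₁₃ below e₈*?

no

⟦near e₇⟧ = {x : ⟨x, e₇⟩ ∈ ⟦near⟧} = {e₃, e₄, e₅, e₆, e₇, e₉, e₁₀, e₁₁, e₁₃, e₁₄}
⟦beside e₁₃⟧ = {x : ⟨x, e₁₃⟩ ∈ ⟦beside⟧} = {e₄, e₅, e₇, e₈, e₉, e₁₀, e₁₁, e₁₃}
⟦below e₈⟧ = {x : ⟨x, e₈⟩ ∈ ⟦below⟧} = {e₂, e₄, e₅, e₆, e₉, e₁₁, e₁₂, e₁₃, e₁₄}
⟦sailor⟧ = {e₁, e₂, e₄, e₅, e₆, e₈, e₉, e₁₀, e₁₂, e₁₄}
… ∩ ⟦near e₇⟧ = {e₁, e₂, e₄, e₅, e₆, e₈, e₉, e₁₀, e₁₂, e₁₄} ∩ {e₃, e₄, e₅, e₆, e₇, e₉, e₁₀, e₁₁, e₁₃, e₁₄} = {e₄, e₅, e₆, e₉, e₁₀, e₁₄}
… ∩ ⟦beside e₁₃⟧ = {e₄, e₅, e₆, e₉, e₁₀, e₁₄} ∩ {e₄, e₅, e₇, e₈, e₉, e₁₀, e₁₁, e₁₃} = {e₄, e₅, e₉, e₁₀}
… ∩ ⟦below e₈⟧ = {e₄, e₅, e₉, e₁₀} ∩ {e₂, e₄, e₅, e₆, e₉, e₁₁, e₁₂, e₁₃, e₁₄} = {e₄, e₅, e₉}
… ∩ ⟦local⟧ = {e₄, e₅, e₉} ∩ {e₁, e₃, e₄, e₇, e₈, e₉, e₁₁, e₁₃} = {e₄, e₉}
⟦local sailor near e₇ beside e₁₃ below e₈⟧ = {e₄, e₉}; e₅ ∉ this set.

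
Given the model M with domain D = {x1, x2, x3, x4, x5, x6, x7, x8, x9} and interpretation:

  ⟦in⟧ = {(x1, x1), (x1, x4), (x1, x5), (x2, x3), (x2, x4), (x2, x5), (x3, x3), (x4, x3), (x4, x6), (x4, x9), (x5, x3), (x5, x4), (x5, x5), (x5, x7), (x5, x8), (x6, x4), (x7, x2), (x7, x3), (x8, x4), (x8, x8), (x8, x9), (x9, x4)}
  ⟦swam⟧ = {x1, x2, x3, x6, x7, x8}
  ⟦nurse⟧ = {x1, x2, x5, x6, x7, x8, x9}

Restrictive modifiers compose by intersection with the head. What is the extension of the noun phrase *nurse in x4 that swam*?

⟦in x4⟧ = {x : ⟨x, x4⟩ ∈ ⟦in⟧} = {x1, x2, x5, x6, x8, x9}
⟦that swam⟧ = ⟦swam⟧ = {x1, x2, x3, x6, x7, x8}
⟦nurse⟧ = {x1, x2, x5, x6, x7, x8, x9}
… ∩ ⟦in x4⟧ = {x1, x2, x5, x6, x7, x8, x9} ∩ {x1, x2, x5, x6, x8, x9} = {x1, x2, x5, x6, x8, x9}
… ∩ ⟦that swam⟧ = {x1, x2, x5, x6, x8, x9} ∩ {x1, x2, x3, x6, x7, x8} = {x1, x2, x6, x8}
So ⟦nurse in x4 that swam⟧ = {x1, x2, x6, x8}.

{x1, x2, x6, x8}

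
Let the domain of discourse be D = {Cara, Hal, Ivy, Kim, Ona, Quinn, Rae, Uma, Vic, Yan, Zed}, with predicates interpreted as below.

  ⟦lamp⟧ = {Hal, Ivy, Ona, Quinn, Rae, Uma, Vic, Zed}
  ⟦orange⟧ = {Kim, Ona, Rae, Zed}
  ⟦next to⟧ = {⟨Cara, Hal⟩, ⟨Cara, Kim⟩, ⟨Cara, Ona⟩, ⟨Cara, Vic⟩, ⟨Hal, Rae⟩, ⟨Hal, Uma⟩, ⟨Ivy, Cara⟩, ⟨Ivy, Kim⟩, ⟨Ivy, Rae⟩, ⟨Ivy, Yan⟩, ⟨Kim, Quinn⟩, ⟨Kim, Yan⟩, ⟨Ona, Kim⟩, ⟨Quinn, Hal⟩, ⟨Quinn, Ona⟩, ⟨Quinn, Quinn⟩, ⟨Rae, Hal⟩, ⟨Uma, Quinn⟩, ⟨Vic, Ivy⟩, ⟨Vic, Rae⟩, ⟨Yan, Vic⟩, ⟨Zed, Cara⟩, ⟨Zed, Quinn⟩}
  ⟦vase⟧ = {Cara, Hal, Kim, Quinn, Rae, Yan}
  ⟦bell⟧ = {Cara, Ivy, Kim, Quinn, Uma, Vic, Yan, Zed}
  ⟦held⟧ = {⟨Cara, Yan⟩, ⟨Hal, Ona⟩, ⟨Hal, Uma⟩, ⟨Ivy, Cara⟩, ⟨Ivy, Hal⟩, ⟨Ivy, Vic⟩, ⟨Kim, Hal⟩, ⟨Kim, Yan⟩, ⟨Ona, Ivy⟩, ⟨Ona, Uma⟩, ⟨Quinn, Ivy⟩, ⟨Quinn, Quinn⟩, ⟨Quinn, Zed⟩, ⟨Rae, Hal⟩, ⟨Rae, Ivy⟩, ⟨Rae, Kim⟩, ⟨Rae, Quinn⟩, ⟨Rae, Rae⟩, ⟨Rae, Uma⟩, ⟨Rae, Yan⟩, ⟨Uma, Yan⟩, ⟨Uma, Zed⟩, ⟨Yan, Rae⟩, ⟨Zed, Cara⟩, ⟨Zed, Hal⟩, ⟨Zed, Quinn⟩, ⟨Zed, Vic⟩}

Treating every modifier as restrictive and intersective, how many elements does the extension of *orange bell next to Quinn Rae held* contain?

1

⟦next to Quinn⟧ = {x : ⟨x, Quinn⟩ ∈ ⟦next to⟧} = {Kim, Quinn, Uma, Zed}
⟦Rae held⟧ = {x : ⟨Rae, x⟩ ∈ ⟦held⟧} = {Hal, Ivy, Kim, Quinn, Rae, Uma, Yan}
⟦bell⟧ = {Cara, Ivy, Kim, Quinn, Uma, Vic, Yan, Zed}
… ∩ ⟦next to Quinn⟧ = {Cara, Ivy, Kim, Quinn, Uma, Vic, Yan, Zed} ∩ {Kim, Quinn, Uma, Zed} = {Kim, Quinn, Uma, Zed}
… ∩ ⟦Rae held⟧ = {Kim, Quinn, Uma, Zed} ∩ {Hal, Ivy, Kim, Quinn, Rae, Uma, Yan} = {Kim, Quinn, Uma}
… ∩ ⟦orange⟧ = {Kim, Quinn, Uma} ∩ {Kim, Ona, Rae, Zed} = {Kim}
⟦orange bell next to Quinn Rae held⟧ = {Kim}, so the cardinality is 1.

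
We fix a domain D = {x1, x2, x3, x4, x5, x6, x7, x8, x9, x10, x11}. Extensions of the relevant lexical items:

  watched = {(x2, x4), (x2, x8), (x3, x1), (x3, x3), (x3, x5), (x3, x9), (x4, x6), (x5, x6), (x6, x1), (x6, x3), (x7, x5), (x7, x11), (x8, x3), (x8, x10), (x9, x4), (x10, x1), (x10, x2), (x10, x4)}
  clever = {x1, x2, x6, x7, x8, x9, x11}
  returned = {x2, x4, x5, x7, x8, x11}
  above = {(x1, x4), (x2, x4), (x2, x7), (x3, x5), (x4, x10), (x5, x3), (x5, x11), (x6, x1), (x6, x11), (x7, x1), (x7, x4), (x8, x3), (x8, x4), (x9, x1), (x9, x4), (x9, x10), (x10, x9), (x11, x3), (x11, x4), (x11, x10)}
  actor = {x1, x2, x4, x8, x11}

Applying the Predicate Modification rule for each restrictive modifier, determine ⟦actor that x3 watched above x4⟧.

⟦that x3 watched⟧ = {x : ⟨x3, x⟩ ∈ ⟦watched⟧} = {x1, x3, x5, x9}
⟦above x4⟧ = {x : ⟨x, x4⟩ ∈ ⟦above⟧} = {x1, x2, x7, x8, x9, x11}
⟦actor⟧ = {x1, x2, x4, x8, x11}
… ∩ ⟦that x3 watched⟧ = {x1, x2, x4, x8, x11} ∩ {x1, x3, x5, x9} = {x1}
… ∩ ⟦above x4⟧ = {x1} ∩ {x1, x2, x7, x8, x9, x11} = {x1}
So ⟦actor that x3 watched above x4⟧ = {x1}.

{x1}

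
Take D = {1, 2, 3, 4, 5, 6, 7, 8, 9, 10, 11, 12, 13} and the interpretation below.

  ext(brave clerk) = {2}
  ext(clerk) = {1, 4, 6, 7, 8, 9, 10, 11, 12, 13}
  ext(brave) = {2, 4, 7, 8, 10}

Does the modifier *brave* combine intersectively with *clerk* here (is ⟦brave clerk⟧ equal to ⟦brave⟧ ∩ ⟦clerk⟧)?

⟦brave⟧ ∩ ⟦clerk⟧ = {2, 4, 7, 8, 10} ∩ {1, 4, 6, 7, 8, 9, 10, 11, 12, 13} = {4, 7, 8, 10}
Observed ⟦brave clerk⟧ = {2}.
These differ, so the modifier is not intersective in this model.

no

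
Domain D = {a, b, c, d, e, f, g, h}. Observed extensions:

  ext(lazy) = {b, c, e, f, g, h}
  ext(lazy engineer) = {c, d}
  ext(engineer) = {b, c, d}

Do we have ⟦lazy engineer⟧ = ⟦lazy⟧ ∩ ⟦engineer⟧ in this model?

⟦lazy⟧ ∩ ⟦engineer⟧ = {b, c, e, f, g, h} ∩ {b, c, d} = {b, c}
Observed ⟦lazy engineer⟧ = {c, d}.
These differ, so the modifier is not intersective in this model.

no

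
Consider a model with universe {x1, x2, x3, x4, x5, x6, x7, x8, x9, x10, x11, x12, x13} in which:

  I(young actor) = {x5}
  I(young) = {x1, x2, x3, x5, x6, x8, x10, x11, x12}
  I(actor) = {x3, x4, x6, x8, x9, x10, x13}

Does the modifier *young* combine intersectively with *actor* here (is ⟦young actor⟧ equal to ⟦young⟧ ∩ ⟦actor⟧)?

no

⟦young⟧ ∩ ⟦actor⟧ = {x1, x2, x3, x5, x6, x8, x10, x11, x12} ∩ {x3, x4, x6, x8, x9, x10, x13} = {x3, x6, x8, x10}
Observed ⟦young actor⟧ = {x5}.
These differ, so the modifier is not intersective in this model.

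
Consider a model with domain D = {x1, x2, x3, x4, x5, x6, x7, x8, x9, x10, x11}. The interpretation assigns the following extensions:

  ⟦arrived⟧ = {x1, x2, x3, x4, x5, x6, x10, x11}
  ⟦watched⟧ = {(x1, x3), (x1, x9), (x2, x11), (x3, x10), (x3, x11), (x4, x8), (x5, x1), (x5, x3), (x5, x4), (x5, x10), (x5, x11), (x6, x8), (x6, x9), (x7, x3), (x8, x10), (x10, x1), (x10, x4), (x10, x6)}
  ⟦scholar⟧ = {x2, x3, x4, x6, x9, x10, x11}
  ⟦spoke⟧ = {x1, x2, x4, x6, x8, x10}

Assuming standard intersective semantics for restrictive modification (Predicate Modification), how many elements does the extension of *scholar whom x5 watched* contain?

⟦whom x5 watched⟧ = {x : ⟨x5, x⟩ ∈ ⟦watched⟧} = {x1, x3, x4, x10, x11}
⟦scholar⟧ = {x2, x3, x4, x6, x9, x10, x11}
… ∩ ⟦whom x5 watched⟧ = {x2, x3, x4, x6, x9, x10, x11} ∩ {x1, x3, x4, x10, x11} = {x3, x4, x10, x11}
⟦scholar whom x5 watched⟧ = {x3, x4, x10, x11}, so the cardinality is 4.

4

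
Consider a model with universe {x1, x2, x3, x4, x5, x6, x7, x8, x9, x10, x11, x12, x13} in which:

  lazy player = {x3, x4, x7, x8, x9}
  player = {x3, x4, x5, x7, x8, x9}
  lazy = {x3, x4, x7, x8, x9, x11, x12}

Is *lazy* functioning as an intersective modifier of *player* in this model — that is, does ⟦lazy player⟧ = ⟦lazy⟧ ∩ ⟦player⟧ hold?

⟦lazy⟧ ∩ ⟦player⟧ = {x3, x4, x7, x8, x9, x11, x12} ∩ {x3, x4, x5, x7, x8, x9} = {x3, x4, x7, x8, x9}
Observed ⟦lazy player⟧ = {x3, x4, x7, x8, x9}.
These coincide, so the modifier is intersective here.

yes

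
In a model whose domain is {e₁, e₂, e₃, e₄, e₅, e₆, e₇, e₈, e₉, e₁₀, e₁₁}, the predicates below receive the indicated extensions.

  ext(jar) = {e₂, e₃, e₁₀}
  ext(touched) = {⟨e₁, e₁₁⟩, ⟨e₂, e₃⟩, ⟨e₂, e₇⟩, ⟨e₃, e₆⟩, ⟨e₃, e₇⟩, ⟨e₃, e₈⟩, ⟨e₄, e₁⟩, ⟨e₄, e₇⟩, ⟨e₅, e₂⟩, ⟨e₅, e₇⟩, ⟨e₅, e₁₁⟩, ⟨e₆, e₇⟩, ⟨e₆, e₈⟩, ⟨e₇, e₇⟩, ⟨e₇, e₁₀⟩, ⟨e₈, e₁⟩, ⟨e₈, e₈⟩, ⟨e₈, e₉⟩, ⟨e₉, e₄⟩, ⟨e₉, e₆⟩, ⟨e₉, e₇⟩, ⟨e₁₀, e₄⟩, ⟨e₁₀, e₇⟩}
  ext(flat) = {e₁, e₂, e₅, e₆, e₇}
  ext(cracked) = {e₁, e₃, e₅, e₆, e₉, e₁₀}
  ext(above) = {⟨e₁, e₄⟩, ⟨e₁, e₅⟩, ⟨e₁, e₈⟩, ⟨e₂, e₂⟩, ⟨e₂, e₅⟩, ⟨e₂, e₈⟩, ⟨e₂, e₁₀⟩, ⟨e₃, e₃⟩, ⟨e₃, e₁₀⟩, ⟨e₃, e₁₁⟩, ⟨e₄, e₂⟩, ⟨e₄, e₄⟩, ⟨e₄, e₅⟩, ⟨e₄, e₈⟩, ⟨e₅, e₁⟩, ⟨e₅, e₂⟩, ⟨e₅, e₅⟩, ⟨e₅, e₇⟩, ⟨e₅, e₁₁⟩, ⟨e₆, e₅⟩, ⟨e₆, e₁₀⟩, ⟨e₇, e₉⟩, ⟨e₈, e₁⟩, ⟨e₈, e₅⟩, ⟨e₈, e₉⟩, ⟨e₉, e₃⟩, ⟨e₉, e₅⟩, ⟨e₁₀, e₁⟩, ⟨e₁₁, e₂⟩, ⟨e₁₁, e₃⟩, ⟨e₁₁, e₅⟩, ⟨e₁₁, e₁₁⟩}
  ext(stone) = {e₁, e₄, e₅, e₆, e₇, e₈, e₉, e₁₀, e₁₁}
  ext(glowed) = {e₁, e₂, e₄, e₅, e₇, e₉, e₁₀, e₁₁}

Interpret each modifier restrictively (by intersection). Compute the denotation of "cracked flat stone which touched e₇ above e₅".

{e₅, e₆}

⟦which touched e₇⟧ = {x : ⟨x, e₇⟩ ∈ ⟦touched⟧} = {e₂, e₃, e₄, e₅, e₆, e₇, e₉, e₁₀}
⟦above e₅⟧ = {x : ⟨x, e₅⟩ ∈ ⟦above⟧} = {e₁, e₂, e₄, e₅, e₆, e₈, e₉, e₁₁}
⟦stone⟧ = {e₁, e₄, e₅, e₆, e₇, e₈, e₉, e₁₀, e₁₁}
… ∩ ⟦which touched e₇⟧ = {e₁, e₄, e₅, e₆, e₇, e₈, e₉, e₁₀, e₁₁} ∩ {e₂, e₃, e₄, e₅, e₆, e₇, e₉, e₁₀} = {e₄, e₅, e₆, e₇, e₉, e₁₀}
… ∩ ⟦above e₅⟧ = {e₄, e₅, e₆, e₇, e₉, e₁₀} ∩ {e₁, e₂, e₄, e₅, e₆, e₈, e₉, e₁₁} = {e₄, e₅, e₆, e₉}
… ∩ ⟦cracked⟧ = {e₄, e₅, e₆, e₉} ∩ {e₁, e₃, e₅, e₆, e₉, e₁₀} = {e₅, e₆, e₉}
… ∩ ⟦flat⟧ = {e₅, e₆, e₉} ∩ {e₁, e₂, e₅, e₆, e₇} = {e₅, e₆}
So ⟦cracked flat stone which touched e₇ above e₅⟧ = {e₅, e₆}.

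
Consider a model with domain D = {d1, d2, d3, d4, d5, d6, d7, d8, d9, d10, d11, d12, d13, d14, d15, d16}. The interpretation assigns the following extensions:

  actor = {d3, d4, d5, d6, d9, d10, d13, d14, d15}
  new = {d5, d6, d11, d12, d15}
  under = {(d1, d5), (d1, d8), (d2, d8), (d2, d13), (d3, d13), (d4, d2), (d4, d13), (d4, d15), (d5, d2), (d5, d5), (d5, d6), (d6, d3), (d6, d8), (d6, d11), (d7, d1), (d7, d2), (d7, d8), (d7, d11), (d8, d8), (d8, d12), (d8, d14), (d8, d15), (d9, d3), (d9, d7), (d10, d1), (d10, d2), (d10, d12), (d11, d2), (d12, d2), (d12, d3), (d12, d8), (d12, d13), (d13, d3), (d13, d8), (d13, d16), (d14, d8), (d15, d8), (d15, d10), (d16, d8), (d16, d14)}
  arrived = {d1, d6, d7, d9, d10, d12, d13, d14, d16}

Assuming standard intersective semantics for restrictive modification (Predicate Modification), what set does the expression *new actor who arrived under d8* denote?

{d6}

⟦who arrived⟧ = ⟦arrived⟧ = {d1, d6, d7, d9, d10, d12, d13, d14, d16}
⟦under d8⟧ = {x : ⟨x, d8⟩ ∈ ⟦under⟧} = {d1, d2, d6, d7, d8, d12, d13, d14, d15, d16}
⟦actor⟧ = {d3, d4, d5, d6, d9, d10, d13, d14, d15}
… ∩ ⟦who arrived⟧ = {d3, d4, d5, d6, d9, d10, d13, d14, d15} ∩ {d1, d6, d7, d9, d10, d12, d13, d14, d16} = {d6, d9, d10, d13, d14}
… ∩ ⟦under d8⟧ = {d6, d9, d10, d13, d14} ∩ {d1, d2, d6, d7, d8, d12, d13, d14, d15, d16} = {d6, d13, d14}
… ∩ ⟦new⟧ = {d6, d13, d14} ∩ {d5, d6, d11, d12, d15} = {d6}
So ⟦new actor who arrived under d8⟧ = {d6}.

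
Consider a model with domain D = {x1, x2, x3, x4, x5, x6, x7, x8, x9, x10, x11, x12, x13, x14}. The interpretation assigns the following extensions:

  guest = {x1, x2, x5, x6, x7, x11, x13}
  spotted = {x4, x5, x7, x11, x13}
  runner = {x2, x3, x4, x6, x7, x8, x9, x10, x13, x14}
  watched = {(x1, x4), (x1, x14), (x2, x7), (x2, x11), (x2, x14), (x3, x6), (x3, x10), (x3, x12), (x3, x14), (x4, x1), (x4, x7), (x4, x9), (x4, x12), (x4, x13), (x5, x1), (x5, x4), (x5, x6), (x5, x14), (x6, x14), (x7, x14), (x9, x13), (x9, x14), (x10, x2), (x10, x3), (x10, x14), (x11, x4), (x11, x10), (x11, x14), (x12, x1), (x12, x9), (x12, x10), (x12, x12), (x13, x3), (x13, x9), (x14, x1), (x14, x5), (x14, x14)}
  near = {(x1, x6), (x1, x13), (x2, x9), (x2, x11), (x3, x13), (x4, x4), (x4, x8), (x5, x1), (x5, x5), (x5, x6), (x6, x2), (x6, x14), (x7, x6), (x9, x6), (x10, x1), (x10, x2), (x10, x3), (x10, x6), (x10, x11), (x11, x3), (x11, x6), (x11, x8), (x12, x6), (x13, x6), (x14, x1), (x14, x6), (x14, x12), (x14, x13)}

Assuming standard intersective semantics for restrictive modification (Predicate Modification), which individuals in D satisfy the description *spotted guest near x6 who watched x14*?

⟦near x6⟧ = {x : ⟨x, x6⟩ ∈ ⟦near⟧} = {x1, x5, x7, x9, x10, x11, x12, x13, x14}
⟦who watched x14⟧ = {x : ⟨x, x14⟩ ∈ ⟦watched⟧} = {x1, x2, x3, x5, x6, x7, x9, x10, x11, x14}
⟦guest⟧ = {x1, x2, x5, x6, x7, x11, x13}
… ∩ ⟦near x6⟧ = {x1, x2, x5, x6, x7, x11, x13} ∩ {x1, x5, x7, x9, x10, x11, x12, x13, x14} = {x1, x5, x7, x11, x13}
… ∩ ⟦who watched x14⟧ = {x1, x5, x7, x11, x13} ∩ {x1, x2, x3, x5, x6, x7, x9, x10, x11, x14} = {x1, x5, x7, x11}
… ∩ ⟦spotted⟧ = {x1, x5, x7, x11} ∩ {x4, x5, x7, x11, x13} = {x5, x7, x11}
So ⟦spotted guest near x6 who watched x14⟧ = {x5, x7, x11}.

{x5, x7, x11}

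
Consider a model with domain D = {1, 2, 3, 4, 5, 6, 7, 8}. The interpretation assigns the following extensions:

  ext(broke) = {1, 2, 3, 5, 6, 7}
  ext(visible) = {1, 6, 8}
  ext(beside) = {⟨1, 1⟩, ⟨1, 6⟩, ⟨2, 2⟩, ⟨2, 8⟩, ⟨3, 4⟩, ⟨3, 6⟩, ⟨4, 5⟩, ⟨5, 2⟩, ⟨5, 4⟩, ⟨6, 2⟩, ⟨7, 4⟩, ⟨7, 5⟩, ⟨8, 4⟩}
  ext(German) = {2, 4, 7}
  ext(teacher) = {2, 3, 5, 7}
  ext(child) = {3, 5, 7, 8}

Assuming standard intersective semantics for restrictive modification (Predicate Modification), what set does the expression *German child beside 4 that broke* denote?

{7}

⟦beside 4⟧ = {x : ⟨x, 4⟩ ∈ ⟦beside⟧} = {3, 5, 7, 8}
⟦that broke⟧ = ⟦broke⟧ = {1, 2, 3, 5, 6, 7}
⟦child⟧ = {3, 5, 7, 8}
… ∩ ⟦beside 4⟧ = {3, 5, 7, 8} ∩ {3, 5, 7, 8} = {3, 5, 7, 8}
… ∩ ⟦that broke⟧ = {3, 5, 7, 8} ∩ {1, 2, 3, 5, 6, 7} = {3, 5, 7}
… ∩ ⟦German⟧ = {3, 5, 7} ∩ {2, 4, 7} = {7}
So ⟦German child beside 4 that broke⟧ = {7}.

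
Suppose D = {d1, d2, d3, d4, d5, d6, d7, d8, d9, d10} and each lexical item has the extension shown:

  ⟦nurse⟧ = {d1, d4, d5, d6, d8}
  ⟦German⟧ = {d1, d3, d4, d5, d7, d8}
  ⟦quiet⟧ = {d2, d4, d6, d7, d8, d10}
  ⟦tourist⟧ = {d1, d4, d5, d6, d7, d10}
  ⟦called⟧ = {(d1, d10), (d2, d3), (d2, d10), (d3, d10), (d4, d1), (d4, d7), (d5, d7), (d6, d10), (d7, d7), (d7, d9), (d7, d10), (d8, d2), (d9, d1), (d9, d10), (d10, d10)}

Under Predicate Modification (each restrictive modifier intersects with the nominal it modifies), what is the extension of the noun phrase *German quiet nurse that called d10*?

{}

⟦that called d10⟧ = {x : ⟨x, d10⟩ ∈ ⟦called⟧} = {d1, d2, d3, d6, d7, d9, d10}
⟦nurse⟧ = {d1, d4, d5, d6, d8}
… ∩ ⟦that called d10⟧ = {d1, d4, d5, d6, d8} ∩ {d1, d2, d3, d6, d7, d9, d10} = {d1, d6}
… ∩ ⟦German⟧ = {d1, d6} ∩ {d1, d3, d4, d5, d7, d8} = {d1}
… ∩ ⟦quiet⟧ = {d1} ∩ {d2, d4, d6, d7, d8, d10} = ∅
So ⟦German quiet nurse that called d10⟧ = {}.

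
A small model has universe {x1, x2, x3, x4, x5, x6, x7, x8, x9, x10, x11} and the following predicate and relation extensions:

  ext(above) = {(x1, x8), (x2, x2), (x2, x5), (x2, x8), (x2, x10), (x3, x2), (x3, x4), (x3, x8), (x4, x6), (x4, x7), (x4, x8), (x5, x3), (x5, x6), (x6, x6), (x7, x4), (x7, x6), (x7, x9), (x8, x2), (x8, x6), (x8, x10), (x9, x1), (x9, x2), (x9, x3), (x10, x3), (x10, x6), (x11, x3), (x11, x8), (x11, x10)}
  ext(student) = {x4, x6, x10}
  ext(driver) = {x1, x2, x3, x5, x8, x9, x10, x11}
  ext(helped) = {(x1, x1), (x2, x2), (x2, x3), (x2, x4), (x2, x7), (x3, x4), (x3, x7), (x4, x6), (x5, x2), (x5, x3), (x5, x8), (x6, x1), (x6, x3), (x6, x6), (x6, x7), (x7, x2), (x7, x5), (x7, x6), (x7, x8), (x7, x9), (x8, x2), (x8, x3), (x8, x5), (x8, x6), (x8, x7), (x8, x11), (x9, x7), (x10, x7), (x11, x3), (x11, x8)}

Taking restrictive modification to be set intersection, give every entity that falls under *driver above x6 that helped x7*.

{x8, x10}

⟦above x6⟧ = {x : ⟨x, x6⟩ ∈ ⟦above⟧} = {x4, x5, x6, x7, x8, x10}
⟦that helped x7⟧ = {x : ⟨x, x7⟩ ∈ ⟦helped⟧} = {x2, x3, x6, x8, x9, x10}
⟦driver⟧ = {x1, x2, x3, x5, x8, x9, x10, x11}
… ∩ ⟦above x6⟧ = {x1, x2, x3, x5, x8, x9, x10, x11} ∩ {x4, x5, x6, x7, x8, x10} = {x5, x8, x10}
… ∩ ⟦that helped x7⟧ = {x5, x8, x10} ∩ {x2, x3, x6, x8, x9, x10} = {x8, x10}
So ⟦driver above x6 that helped x7⟧ = {x8, x10}.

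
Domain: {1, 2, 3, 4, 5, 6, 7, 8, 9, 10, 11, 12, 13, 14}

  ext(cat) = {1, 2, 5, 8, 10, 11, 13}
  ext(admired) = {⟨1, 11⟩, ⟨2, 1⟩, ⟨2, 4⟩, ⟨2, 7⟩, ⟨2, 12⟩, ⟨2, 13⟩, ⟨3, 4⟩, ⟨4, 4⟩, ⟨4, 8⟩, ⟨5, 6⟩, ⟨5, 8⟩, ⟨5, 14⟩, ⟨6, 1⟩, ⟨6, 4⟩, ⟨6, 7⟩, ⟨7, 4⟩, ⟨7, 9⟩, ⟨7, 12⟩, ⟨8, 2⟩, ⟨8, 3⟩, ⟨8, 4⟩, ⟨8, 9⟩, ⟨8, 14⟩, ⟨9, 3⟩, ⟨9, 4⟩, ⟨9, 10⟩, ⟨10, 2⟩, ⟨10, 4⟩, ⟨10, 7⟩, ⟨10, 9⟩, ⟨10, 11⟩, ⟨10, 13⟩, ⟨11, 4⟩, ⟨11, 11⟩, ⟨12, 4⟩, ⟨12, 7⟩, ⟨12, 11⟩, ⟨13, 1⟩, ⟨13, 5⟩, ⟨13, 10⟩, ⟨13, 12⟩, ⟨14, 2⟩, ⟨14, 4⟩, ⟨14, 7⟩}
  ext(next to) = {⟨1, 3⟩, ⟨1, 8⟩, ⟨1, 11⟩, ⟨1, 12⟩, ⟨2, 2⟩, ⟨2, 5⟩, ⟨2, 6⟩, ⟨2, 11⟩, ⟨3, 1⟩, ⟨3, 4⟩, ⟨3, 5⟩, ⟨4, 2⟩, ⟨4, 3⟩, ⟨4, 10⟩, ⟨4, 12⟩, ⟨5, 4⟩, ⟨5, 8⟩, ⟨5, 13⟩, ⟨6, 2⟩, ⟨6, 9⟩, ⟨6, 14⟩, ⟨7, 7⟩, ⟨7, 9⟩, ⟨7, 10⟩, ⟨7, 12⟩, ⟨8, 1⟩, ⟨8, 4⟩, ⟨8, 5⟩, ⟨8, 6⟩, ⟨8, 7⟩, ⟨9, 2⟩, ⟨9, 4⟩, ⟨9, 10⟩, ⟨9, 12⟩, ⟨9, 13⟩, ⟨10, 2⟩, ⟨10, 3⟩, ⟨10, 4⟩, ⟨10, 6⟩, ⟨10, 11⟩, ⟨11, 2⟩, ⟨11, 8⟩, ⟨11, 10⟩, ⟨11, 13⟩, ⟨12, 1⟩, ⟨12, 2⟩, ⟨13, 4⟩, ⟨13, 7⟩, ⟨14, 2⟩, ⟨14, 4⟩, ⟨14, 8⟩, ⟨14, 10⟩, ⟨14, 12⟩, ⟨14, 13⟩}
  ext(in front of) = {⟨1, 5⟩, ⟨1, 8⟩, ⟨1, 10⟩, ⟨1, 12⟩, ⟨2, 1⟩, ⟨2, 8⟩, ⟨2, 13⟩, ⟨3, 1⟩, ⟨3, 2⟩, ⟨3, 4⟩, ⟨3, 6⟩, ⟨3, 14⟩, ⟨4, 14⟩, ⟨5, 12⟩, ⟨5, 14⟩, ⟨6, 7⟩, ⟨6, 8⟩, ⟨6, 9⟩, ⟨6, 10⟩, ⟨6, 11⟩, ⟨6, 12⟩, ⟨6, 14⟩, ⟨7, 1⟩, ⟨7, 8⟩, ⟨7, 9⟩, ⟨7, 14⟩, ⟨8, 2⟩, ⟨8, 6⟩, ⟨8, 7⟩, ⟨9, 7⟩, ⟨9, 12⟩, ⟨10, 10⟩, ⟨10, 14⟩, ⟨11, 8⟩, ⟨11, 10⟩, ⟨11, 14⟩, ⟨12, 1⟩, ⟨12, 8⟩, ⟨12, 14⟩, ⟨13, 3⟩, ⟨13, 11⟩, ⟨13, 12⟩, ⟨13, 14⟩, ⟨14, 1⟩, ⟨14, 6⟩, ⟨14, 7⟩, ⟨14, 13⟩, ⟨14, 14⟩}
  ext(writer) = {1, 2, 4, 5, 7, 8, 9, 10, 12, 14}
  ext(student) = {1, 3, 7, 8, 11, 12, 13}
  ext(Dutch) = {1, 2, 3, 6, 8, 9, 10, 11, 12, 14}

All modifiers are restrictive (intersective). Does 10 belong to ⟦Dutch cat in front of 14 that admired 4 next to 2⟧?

⟦in front of 14⟧ = {x : ⟨x, 14⟩ ∈ ⟦in front of⟧} = {3, 4, 5, 6, 7, 10, 11, 12, 13, 14}
⟦that admired 4⟧ = {x : ⟨x, 4⟩ ∈ ⟦admired⟧} = {2, 3, 4, 6, 7, 8, 9, 10, 11, 12, 14}
⟦next to 2⟧ = {x : ⟨x, 2⟩ ∈ ⟦next to⟧} = {2, 4, 6, 9, 10, 11, 12, 14}
⟦cat⟧ = {1, 2, 5, 8, 10, 11, 13}
… ∩ ⟦in front of 14⟧ = {1, 2, 5, 8, 10, 11, 13} ∩ {3, 4, 5, 6, 7, 10, 11, 12, 13, 14} = {5, 10, 11, 13}
… ∩ ⟦that admired 4⟧ = {5, 10, 11, 13} ∩ {2, 3, 4, 6, 7, 8, 9, 10, 11, 12, 14} = {10, 11}
… ∩ ⟦next to 2⟧ = {10, 11} ∩ {2, 4, 6, 9, 10, 11, 12, 14} = {10, 11}
… ∩ ⟦Dutch⟧ = {10, 11} ∩ {1, 2, 3, 6, 8, 9, 10, 11, 12, 14} = {10, 11}
⟦Dutch cat in front of 14 that admired 4 next to 2⟧ = {10, 11}; 10 ∈ this set.

yes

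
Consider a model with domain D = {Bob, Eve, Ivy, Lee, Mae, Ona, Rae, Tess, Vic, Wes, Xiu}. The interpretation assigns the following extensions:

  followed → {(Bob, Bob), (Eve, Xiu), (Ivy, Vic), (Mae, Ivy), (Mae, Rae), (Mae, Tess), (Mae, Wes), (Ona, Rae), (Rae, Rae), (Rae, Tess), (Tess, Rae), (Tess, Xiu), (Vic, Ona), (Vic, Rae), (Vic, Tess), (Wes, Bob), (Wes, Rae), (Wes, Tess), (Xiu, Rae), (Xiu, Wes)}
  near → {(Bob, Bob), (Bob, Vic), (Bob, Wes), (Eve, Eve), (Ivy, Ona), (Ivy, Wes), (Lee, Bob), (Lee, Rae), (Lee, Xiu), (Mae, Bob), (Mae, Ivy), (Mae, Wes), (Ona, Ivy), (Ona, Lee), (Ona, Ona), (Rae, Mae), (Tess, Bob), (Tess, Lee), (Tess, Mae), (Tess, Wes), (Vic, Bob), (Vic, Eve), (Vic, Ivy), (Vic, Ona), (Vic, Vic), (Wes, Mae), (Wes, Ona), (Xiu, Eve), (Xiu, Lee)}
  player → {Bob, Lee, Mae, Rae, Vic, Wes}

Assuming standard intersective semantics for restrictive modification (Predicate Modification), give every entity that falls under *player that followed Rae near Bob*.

{Mae, Vic}

⟦that followed Rae⟧ = {x : ⟨x, Rae⟩ ∈ ⟦followed⟧} = {Mae, Ona, Rae, Tess, Vic, Wes, Xiu}
⟦near Bob⟧ = {x : ⟨x, Bob⟩ ∈ ⟦near⟧} = {Bob, Lee, Mae, Tess, Vic}
⟦player⟧ = {Bob, Lee, Mae, Rae, Vic, Wes}
… ∩ ⟦that followed Rae⟧ = {Bob, Lee, Mae, Rae, Vic, Wes} ∩ {Mae, Ona, Rae, Tess, Vic, Wes, Xiu} = {Mae, Rae, Vic, Wes}
… ∩ ⟦near Bob⟧ = {Mae, Rae, Vic, Wes} ∩ {Bob, Lee, Mae, Tess, Vic} = {Mae, Vic}
So ⟦player that followed Rae near Bob⟧ = {Mae, Vic}.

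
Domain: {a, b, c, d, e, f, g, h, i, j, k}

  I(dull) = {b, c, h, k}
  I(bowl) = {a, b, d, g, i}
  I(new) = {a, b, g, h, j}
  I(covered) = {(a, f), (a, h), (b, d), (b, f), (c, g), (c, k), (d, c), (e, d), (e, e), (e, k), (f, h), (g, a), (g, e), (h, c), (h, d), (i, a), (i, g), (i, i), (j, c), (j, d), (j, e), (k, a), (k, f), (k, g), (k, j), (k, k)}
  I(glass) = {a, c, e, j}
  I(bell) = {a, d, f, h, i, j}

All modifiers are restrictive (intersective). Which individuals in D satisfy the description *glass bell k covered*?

⟦k covered⟧ = {x : ⟨k, x⟩ ∈ ⟦covered⟧} = {a, f, g, j, k}
⟦bell⟧ = {a, d, f, h, i, j}
… ∩ ⟦k covered⟧ = {a, d, f, h, i, j} ∩ {a, f, g, j, k} = {a, f, j}
… ∩ ⟦glass⟧ = {a, f, j} ∩ {a, c, e, j} = {a, j}
So ⟦glass bell k covered⟧ = {a, j}.

{a, j}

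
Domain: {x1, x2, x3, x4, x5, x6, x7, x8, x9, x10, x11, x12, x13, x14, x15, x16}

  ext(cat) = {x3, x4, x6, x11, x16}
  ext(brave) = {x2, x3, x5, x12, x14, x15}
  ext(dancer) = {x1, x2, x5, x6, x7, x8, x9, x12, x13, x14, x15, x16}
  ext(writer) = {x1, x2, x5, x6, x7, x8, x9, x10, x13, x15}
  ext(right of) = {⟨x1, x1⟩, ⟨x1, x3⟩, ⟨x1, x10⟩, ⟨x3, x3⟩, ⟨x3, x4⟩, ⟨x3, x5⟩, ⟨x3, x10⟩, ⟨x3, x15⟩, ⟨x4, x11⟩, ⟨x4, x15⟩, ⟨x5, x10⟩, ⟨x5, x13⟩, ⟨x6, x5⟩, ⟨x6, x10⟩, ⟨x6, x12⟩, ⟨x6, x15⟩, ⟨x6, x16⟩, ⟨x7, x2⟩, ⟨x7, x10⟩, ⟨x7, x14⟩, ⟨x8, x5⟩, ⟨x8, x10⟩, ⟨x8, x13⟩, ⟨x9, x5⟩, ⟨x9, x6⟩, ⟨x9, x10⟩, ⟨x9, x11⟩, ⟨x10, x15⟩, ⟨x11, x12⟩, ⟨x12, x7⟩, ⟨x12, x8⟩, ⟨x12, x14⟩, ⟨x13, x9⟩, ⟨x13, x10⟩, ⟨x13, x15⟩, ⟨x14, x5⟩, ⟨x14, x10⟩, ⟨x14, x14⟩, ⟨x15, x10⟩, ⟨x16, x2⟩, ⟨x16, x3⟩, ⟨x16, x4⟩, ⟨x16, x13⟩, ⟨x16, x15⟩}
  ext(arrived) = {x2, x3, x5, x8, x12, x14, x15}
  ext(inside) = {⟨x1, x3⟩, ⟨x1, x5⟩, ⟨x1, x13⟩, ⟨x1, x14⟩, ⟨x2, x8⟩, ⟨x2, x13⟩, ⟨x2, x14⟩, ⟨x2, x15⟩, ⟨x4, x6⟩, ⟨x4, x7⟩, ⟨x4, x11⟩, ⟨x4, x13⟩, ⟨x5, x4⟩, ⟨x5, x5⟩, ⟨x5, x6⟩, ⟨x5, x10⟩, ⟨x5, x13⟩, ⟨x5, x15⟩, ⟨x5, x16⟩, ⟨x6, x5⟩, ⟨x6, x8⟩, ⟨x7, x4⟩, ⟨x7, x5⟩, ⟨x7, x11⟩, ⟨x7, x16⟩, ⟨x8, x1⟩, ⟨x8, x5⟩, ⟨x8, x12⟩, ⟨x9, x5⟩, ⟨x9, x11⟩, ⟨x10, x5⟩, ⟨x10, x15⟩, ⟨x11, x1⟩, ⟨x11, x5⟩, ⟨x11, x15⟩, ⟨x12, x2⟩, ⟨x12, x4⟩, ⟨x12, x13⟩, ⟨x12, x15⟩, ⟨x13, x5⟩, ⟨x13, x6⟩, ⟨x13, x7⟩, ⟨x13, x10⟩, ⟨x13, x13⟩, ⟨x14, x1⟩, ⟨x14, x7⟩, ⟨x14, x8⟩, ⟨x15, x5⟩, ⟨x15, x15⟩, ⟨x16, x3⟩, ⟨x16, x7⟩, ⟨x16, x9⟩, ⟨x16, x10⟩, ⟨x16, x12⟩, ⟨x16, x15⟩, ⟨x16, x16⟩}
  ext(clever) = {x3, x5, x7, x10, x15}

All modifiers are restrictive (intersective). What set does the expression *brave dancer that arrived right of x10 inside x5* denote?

{x5, x15}

⟦that arrived⟧ = ⟦arrived⟧ = {x2, x3, x5, x8, x12, x14, x15}
⟦right of x10⟧ = {x : ⟨x, x10⟩ ∈ ⟦right of⟧} = {x1, x3, x5, x6, x7, x8, x9, x13, x14, x15}
⟦inside x5⟧ = {x : ⟨x, x5⟩ ∈ ⟦inside⟧} = {x1, x5, x6, x7, x8, x9, x10, x11, x13, x15}
⟦dancer⟧ = {x1, x2, x5, x6, x7, x8, x9, x12, x13, x14, x15, x16}
… ∩ ⟦that arrived⟧ = {x1, x2, x5, x6, x7, x8, x9, x12, x13, x14, x15, x16} ∩ {x2, x3, x5, x8, x12, x14, x15} = {x2, x5, x8, x12, x14, x15}
… ∩ ⟦right of x10⟧ = {x2, x5, x8, x12, x14, x15} ∩ {x1, x3, x5, x6, x7, x8, x9, x13, x14, x15} = {x5, x8, x14, x15}
… ∩ ⟦inside x5⟧ = {x5, x8, x14, x15} ∩ {x1, x5, x6, x7, x8, x9, x10, x11, x13, x15} = {x5, x8, x15}
… ∩ ⟦brave⟧ = {x5, x8, x15} ∩ {x2, x3, x5, x12, x14, x15} = {x5, x15}
So ⟦brave dancer that arrived right of x10 inside x5⟧ = {x5, x15}.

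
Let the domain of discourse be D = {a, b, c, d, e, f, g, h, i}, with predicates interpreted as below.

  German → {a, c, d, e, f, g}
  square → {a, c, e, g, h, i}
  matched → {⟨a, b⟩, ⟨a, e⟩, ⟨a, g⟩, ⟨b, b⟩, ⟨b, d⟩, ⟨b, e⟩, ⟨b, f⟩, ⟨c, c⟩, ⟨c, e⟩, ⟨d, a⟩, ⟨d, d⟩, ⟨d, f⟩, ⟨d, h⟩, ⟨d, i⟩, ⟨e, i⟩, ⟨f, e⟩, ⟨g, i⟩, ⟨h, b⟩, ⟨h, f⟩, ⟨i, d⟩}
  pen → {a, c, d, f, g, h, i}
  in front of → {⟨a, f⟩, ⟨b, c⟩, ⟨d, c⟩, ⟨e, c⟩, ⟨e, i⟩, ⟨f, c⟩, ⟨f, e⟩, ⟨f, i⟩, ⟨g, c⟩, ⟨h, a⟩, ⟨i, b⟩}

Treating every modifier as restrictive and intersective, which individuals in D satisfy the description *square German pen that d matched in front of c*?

{ }

⟦that d matched⟧ = {x : ⟨d, x⟩ ∈ ⟦matched⟧} = {a, d, f, h, i}
⟦in front of c⟧ = {x : ⟨x, c⟩ ∈ ⟦in front of⟧} = {b, d, e, f, g}
⟦pen⟧ = {a, c, d, f, g, h, i}
… ∩ ⟦that d matched⟧ = {a, c, d, f, g, h, i} ∩ {a, d, f, h, i} = {a, d, f, h, i}
… ∩ ⟦in front of c⟧ = {a, d, f, h, i} ∩ {b, d, e, f, g} = {d, f}
… ∩ ⟦square⟧ = {d, f} ∩ {a, c, e, g, h, i} = ∅
… ∩ ⟦German⟧ = ∅ ∩ {a, c, d, e, f, g} = ∅
So ⟦square German pen that d matched in front of c⟧ = { }.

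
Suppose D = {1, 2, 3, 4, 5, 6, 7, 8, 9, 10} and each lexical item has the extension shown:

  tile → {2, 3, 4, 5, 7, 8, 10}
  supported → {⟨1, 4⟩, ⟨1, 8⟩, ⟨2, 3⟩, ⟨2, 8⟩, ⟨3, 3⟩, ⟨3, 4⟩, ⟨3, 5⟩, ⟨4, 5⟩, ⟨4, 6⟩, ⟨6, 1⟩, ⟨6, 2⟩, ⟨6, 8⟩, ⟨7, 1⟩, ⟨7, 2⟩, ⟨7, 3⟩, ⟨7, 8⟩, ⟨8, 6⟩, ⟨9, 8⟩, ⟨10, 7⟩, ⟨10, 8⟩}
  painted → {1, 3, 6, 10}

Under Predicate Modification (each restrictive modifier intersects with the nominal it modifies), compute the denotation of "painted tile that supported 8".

⟦that supported 8⟧ = {x : ⟨x, 8⟩ ∈ ⟦supported⟧} = {1, 2, 6, 7, 9, 10}
⟦tile⟧ = {2, 3, 4, 5, 7, 8, 10}
… ∩ ⟦that supported 8⟧ = {2, 3, 4, 5, 7, 8, 10} ∩ {1, 2, 6, 7, 9, 10} = {2, 7, 10}
… ∩ ⟦painted⟧ = {2, 7, 10} ∩ {1, 3, 6, 10} = {10}
So ⟦painted tile that supported 8⟧ = {10}.

{10}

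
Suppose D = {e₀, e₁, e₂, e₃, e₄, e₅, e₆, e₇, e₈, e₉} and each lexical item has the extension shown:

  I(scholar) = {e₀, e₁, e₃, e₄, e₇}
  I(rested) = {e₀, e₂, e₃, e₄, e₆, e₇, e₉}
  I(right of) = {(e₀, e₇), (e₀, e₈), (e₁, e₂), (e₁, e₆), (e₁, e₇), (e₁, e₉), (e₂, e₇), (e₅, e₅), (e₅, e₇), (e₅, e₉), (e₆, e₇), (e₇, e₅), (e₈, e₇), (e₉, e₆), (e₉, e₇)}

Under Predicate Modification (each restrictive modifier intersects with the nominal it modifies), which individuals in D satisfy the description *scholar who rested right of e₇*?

⟦who rested⟧ = ⟦rested⟧ = {e₀, e₂, e₃, e₄, e₆, e₇, e₉}
⟦right of e₇⟧ = {x : ⟨x, e₇⟩ ∈ ⟦right of⟧} = {e₀, e₁, e₂, e₅, e₆, e₈, e₉}
⟦scholar⟧ = {e₀, e₁, e₃, e₄, e₇}
… ∩ ⟦who rested⟧ = {e₀, e₁, e₃, e₄, e₇} ∩ {e₀, e₂, e₃, e₄, e₆, e₇, e₉} = {e₀, e₃, e₄, e₇}
… ∩ ⟦right of e₇⟧ = {e₀, e₃, e₄, e₇} ∩ {e₀, e₁, e₂, e₅, e₆, e₈, e₉} = {e₀}
So ⟦scholar who rested right of e₇⟧ = {e₀}.

{e₀}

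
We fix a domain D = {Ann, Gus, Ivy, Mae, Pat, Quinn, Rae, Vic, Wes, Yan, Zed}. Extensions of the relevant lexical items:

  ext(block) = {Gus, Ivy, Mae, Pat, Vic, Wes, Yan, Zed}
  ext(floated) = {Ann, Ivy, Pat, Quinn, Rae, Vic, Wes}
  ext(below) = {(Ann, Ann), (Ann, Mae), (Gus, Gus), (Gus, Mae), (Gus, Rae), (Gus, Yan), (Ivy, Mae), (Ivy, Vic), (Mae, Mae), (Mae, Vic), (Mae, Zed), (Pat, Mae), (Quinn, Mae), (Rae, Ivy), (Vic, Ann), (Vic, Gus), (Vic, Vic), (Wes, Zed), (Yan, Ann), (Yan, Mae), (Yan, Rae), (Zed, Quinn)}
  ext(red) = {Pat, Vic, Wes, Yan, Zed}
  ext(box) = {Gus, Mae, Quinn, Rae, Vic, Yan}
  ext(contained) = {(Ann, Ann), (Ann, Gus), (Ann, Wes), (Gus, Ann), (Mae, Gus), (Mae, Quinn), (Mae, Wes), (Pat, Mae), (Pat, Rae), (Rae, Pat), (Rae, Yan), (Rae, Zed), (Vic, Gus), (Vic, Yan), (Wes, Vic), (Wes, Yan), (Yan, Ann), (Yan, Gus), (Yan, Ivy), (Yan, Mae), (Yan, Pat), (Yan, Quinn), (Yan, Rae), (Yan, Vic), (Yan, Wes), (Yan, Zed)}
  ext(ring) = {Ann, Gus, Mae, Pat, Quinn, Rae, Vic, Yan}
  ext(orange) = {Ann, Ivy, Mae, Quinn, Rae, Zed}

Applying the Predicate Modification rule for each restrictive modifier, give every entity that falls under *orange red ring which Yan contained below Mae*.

⟦which Yan contained⟧ = {x : ⟨Yan, x⟩ ∈ ⟦contained⟧} = {Ann, Gus, Ivy, Mae, Pat, Quinn, Rae, Vic, Wes, Zed}
⟦below Mae⟧ = {x : ⟨x, Mae⟩ ∈ ⟦below⟧} = {Ann, Gus, Ivy, Mae, Pat, Quinn, Yan}
⟦ring⟧ = {Ann, Gus, Mae, Pat, Quinn, Rae, Vic, Yan}
… ∩ ⟦which Yan contained⟧ = {Ann, Gus, Mae, Pat, Quinn, Rae, Vic, Yan} ∩ {Ann, Gus, Ivy, Mae, Pat, Quinn, Rae, Vic, Wes, Zed} = {Ann, Gus, Mae, Pat, Quinn, Rae, Vic}
… ∩ ⟦below Mae⟧ = {Ann, Gus, Mae, Pat, Quinn, Rae, Vic} ∩ {Ann, Gus, Ivy, Mae, Pat, Quinn, Yan} = {Ann, Gus, Mae, Pat, Quinn}
… ∩ ⟦orange⟧ = {Ann, Gus, Mae, Pat, Quinn} ∩ {Ann, Ivy, Mae, Quinn, Rae, Zed} = {Ann, Mae, Quinn}
… ∩ ⟦red⟧ = {Ann, Mae, Quinn} ∩ {Pat, Vic, Wes, Yan, Zed} = ∅
So ⟦orange red ring which Yan contained below Mae⟧ = ∅.

∅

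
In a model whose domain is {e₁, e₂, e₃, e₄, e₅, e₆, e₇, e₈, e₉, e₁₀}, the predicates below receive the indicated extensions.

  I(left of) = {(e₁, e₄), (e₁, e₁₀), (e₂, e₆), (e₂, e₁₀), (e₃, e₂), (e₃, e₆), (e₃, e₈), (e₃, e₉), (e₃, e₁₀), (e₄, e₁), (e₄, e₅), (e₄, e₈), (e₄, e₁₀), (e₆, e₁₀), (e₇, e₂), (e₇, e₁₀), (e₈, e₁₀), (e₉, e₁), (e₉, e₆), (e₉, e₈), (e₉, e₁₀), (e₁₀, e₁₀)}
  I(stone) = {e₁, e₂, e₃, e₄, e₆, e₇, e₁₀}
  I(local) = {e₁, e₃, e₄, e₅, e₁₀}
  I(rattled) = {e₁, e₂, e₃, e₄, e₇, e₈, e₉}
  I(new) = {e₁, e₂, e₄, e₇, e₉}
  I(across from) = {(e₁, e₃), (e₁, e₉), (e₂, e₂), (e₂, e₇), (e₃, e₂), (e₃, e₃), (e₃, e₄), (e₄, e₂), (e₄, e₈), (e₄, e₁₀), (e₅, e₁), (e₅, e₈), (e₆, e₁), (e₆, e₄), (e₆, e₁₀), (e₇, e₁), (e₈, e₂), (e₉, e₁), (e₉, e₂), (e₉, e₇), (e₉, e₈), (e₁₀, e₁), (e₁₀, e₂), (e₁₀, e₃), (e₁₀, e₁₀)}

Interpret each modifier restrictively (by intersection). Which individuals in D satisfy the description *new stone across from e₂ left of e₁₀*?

⟦across from e₂⟧ = {x : ⟨x, e₂⟩ ∈ ⟦across from⟧} = {e₂, e₃, e₄, e₈, e₉, e₁₀}
⟦left of e₁₀⟧ = {x : ⟨x, e₁₀⟩ ∈ ⟦left of⟧} = {e₁, e₂, e₃, e₄, e₆, e₇, e₈, e₉, e₁₀}
⟦stone⟧ = {e₁, e₂, e₃, e₄, e₆, e₇, e₁₀}
… ∩ ⟦across from e₂⟧ = {e₁, e₂, e₃, e₄, e₆, e₇, e₁₀} ∩ {e₂, e₃, e₄, e₈, e₉, e₁₀} = {e₂, e₃, e₄, e₁₀}
… ∩ ⟦left of e₁₀⟧ = {e₂, e₃, e₄, e₁₀} ∩ {e₁, e₂, e₃, e₄, e₆, e₇, e₈, e₉, e₁₀} = {e₂, e₃, e₄, e₁₀}
… ∩ ⟦new⟧ = {e₂, e₃, e₄, e₁₀} ∩ {e₁, e₂, e₄, e₇, e₉} = {e₂, e₄}
So ⟦new stone across from e₂ left of e₁₀⟧ = {e₂, e₄}.

{e₂, e₄}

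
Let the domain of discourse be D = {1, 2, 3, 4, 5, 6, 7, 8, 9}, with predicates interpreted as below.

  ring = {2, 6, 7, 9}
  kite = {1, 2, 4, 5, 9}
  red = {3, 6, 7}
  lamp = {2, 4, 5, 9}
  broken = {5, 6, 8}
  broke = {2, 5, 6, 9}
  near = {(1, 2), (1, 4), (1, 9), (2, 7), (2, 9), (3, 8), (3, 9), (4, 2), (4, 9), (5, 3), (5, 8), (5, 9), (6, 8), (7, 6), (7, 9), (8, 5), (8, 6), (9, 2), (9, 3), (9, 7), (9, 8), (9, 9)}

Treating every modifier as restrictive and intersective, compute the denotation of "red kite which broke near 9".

⟦which broke⟧ = ⟦broke⟧ = {2, 5, 6, 9}
⟦near 9⟧ = {x : ⟨x, 9⟩ ∈ ⟦near⟧} = {1, 2, 3, 4, 5, 7, 9}
⟦kite⟧ = {1, 2, 4, 5, 9}
… ∩ ⟦which broke⟧ = {1, 2, 4, 5, 9} ∩ {2, 5, 6, 9} = {2, 5, 9}
… ∩ ⟦near 9⟧ = {2, 5, 9} ∩ {1, 2, 3, 4, 5, 7, 9} = {2, 5, 9}
… ∩ ⟦red⟧ = {2, 5, 9} ∩ {3, 6, 7} = ∅
So ⟦red kite which broke near 9⟧ = ∅.

∅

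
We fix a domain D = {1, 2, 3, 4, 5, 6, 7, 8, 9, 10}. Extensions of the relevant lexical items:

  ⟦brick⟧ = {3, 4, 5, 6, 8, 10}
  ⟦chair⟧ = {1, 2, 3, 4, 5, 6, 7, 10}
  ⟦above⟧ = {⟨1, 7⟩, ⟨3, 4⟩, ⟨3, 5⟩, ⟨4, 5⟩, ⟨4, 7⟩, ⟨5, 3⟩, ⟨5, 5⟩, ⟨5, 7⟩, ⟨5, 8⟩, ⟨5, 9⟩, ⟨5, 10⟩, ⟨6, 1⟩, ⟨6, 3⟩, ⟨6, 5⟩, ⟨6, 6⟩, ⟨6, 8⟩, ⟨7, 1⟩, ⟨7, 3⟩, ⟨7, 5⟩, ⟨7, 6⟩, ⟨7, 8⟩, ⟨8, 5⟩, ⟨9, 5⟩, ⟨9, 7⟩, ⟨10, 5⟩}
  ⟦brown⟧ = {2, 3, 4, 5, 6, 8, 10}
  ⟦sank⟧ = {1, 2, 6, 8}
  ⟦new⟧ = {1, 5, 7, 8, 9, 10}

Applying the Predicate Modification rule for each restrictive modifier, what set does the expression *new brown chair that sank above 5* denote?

⟦that sank⟧ = ⟦sank⟧ = {1, 2, 6, 8}
⟦above 5⟧ = {x : ⟨x, 5⟩ ∈ ⟦above⟧} = {3, 4, 5, 6, 7, 8, 9, 10}
⟦chair⟧ = {1, 2, 3, 4, 5, 6, 7, 10}
… ∩ ⟦that sank⟧ = {1, 2, 3, 4, 5, 6, 7, 10} ∩ {1, 2, 6, 8} = {1, 2, 6}
… ∩ ⟦above 5⟧ = {1, 2, 6} ∩ {3, 4, 5, 6, 7, 8, 9, 10} = {6}
… ∩ ⟦new⟧ = {6} ∩ {1, 5, 7, 8, 9, 10} = ∅
… ∩ ⟦brown⟧ = ∅ ∩ {2, 3, 4, 5, 6, 8, 10} = ∅
So ⟦new brown chair that sank above 5⟧ = {}.

{}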